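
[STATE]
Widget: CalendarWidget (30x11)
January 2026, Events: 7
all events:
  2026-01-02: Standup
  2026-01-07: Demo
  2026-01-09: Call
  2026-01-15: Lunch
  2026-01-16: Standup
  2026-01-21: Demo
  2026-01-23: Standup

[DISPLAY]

         January 2026         
Mo Tu We Th Fr Sa Su          
          1  2*  3  4         
 5  6  7*  8  9* 10 11        
12 13 14 15* 16* 17 18        
19 20 21* 22 23* 24 25        
26 27 28 29 30 31             
                              
                              
                              
                              


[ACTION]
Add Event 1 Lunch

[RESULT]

         January 2026         
Mo Tu We Th Fr Sa Su          
          1*  2*  3  4        
 5  6  7*  8  9* 10 11        
12 13 14 15* 16* 17 18        
19 20 21* 22 23* 24 25        
26 27 28 29 30 31             
                              
                              
                              
                              


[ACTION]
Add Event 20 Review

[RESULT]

         January 2026         
Mo Tu We Th Fr Sa Su          
          1*  2*  3  4        
 5  6  7*  8  9* 10 11        
12 13 14 15* 16* 17 18        
19 20* 21* 22 23* 24 25       
26 27 28 29 30 31             
                              
                              
                              
                              


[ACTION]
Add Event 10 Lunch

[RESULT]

         January 2026         
Mo Tu We Th Fr Sa Su          
          1*  2*  3  4        
 5  6  7*  8  9* 10* 11       
12 13 14 15* 16* 17 18        
19 20* 21* 22 23* 24 25       
26 27 28 29 30 31             
                              
                              
                              
                              


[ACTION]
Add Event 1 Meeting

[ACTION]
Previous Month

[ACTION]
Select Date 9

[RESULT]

        December 2025         
Mo Tu We Th Fr Sa Su          
 1  2  3  4  5  6  7          
 8 [ 9] 10 11 12 13 14        
15 16 17 18 19 20 21          
22 23 24 25 26 27 28          
29 30 31                      
                              
                              
                              
                              


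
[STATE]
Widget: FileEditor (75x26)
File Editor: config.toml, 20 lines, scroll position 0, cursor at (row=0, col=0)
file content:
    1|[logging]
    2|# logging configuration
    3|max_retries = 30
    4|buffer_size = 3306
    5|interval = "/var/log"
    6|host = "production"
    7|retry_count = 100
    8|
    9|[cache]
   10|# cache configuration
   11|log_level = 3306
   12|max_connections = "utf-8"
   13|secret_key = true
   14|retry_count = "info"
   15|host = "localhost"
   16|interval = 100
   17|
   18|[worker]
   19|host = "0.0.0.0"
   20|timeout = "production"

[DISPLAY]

█logging]                                                                 ▲
# logging configuration                                                   █
max_retries = 30                                                          ░
buffer_size = 3306                                                        ░
interval = "/var/log"                                                     ░
host = "production"                                                       ░
retry_count = 100                                                         ░
                                                                          ░
[cache]                                                                   ░
# cache configuration                                                     ░
log_level = 3306                                                          ░
max_connections = "utf-8"                                                 ░
secret_key = true                                                         ░
retry_count = "info"                                                      ░
host = "localhost"                                                        ░
interval = 100                                                            ░
                                                                          ░
[worker]                                                                  ░
host = "0.0.0.0"                                                          ░
timeout = "production"                                                    ░
                                                                          ░
                                                                          ░
                                                                          ░
                                                                          ░
                                                                          ░
                                                                          ▼


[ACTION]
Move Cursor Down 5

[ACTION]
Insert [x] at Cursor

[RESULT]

[logging]                                                                 ▲
# logging configuration                                                   █
max_retries = 30                                                          ░
buffer_size = 3306                                                        ░
interval = "/var/log"                                                     ░
x█ost = "production"                                                      ░
retry_count = 100                                                         ░
                                                                          ░
[cache]                                                                   ░
# cache configuration                                                     ░
log_level = 3306                                                          ░
max_connections = "utf-8"                                                 ░
secret_key = true                                                         ░
retry_count = "info"                                                      ░
host = "localhost"                                                        ░
interval = 100                                                            ░
                                                                          ░
[worker]                                                                  ░
host = "0.0.0.0"                                                          ░
timeout = "production"                                                    ░
                                                                          ░
                                                                          ░
                                                                          ░
                                                                          ░
                                                                          ░
                                                                          ▼


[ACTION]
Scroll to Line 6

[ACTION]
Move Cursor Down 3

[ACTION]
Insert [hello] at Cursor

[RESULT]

[logging]                                                                 ▲
# logging configuration                                                   █
max_retries = 30                                                          ░
buffer_size = 3306                                                        ░
interval = "/var/log"                                                     ░
xhost = "production"                                                      ░
retry_count = 100                                                         ░
                                                                          ░
[hello█ache]                                                              ░
# cache configuration                                                     ░
log_level = 3306                                                          ░
max_connections = "utf-8"                                                 ░
secret_key = true                                                         ░
retry_count = "info"                                                      ░
host = "localhost"                                                        ░
interval = 100                                                            ░
                                                                          ░
[worker]                                                                  ░
host = "0.0.0.0"                                                          ░
timeout = "production"                                                    ░
                                                                          ░
                                                                          ░
                                                                          ░
                                                                          ░
                                                                          ░
                                                                          ▼


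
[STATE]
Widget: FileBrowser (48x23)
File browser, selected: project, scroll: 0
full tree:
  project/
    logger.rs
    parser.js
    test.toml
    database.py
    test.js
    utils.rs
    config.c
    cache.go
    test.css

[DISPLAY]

> [-] project/                                  
    logger.rs                                   
    parser.js                                   
    test.toml                                   
    database.py                                 
    test.js                                     
    utils.rs                                    
    config.c                                    
    cache.go                                    
    test.css                                    
                                                
                                                
                                                
                                                
                                                
                                                
                                                
                                                
                                                
                                                
                                                
                                                
                                                


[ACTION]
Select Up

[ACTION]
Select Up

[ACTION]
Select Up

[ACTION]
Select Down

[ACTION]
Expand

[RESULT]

  [-] project/                                  
  > logger.rs                                   
    parser.js                                   
    test.toml                                   
    database.py                                 
    test.js                                     
    utils.rs                                    
    config.c                                    
    cache.go                                    
    test.css                                    
                                                
                                                
                                                
                                                
                                                
                                                
                                                
                                                
                                                
                                                
                                                
                                                
                                                


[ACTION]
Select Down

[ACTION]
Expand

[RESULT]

  [-] project/                                  
    logger.rs                                   
  > parser.js                                   
    test.toml                                   
    database.py                                 
    test.js                                     
    utils.rs                                    
    config.c                                    
    cache.go                                    
    test.css                                    
                                                
                                                
                                                
                                                
                                                
                                                
                                                
                                                
                                                
                                                
                                                
                                                
                                                


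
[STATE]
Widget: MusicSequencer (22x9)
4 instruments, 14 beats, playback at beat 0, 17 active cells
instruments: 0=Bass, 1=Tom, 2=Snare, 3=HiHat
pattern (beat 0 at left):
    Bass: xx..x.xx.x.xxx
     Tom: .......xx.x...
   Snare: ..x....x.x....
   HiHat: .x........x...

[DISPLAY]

      ▼1234567890123  
  Bass██··█·██·█·███  
   Tom·······██·█···  
 Snare··█····█·█····  
 HiHat·█········█···  
                      
                      
                      
                      


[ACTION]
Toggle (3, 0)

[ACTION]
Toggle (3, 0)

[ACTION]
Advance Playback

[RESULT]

      0▼234567890123  
  Bass██··█·██·█·███  
   Tom·······██·█···  
 Snare··█····█·█····  
 HiHat·█········█···  
                      
                      
                      
                      


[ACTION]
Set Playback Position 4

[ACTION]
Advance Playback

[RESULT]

      01234▼67890123  
  Bass██··█·██·█·███  
   Tom·······██·█···  
 Snare··█····█·█····  
 HiHat·█········█···  
                      
                      
                      
                      


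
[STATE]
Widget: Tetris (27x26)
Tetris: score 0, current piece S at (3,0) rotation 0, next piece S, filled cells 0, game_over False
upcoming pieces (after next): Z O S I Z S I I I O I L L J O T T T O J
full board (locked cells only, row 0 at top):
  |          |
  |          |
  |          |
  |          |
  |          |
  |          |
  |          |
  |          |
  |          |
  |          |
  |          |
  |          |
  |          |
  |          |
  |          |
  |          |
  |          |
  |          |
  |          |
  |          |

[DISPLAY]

    ░░    │Next:           
   ░░     │ ░░             
          │░░              
          │                
          │                
          │                
          │Score:          
          │0               
          │                
          │                
          │                
          │                
          │                
          │                
          │                
          │                
          │                
          │                
          │                
          │                
          │                
          │                
          │                
          │                
          │                
          │                


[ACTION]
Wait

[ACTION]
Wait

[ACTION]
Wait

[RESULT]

          │Next:           
          │ ░░             
          │░░              
    ░░    │                
   ░░     │                
          │                
          │Score:          
          │0               
          │                
          │                
          │                
          │                
          │                
          │                
          │                
          │                
          │                
          │                
          │                
          │                
          │                
          │                
          │                
          │                
          │                
          │                


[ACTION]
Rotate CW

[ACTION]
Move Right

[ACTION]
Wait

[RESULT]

          │Next:           
          │ ░░             
          │░░              
          │                
    ░     │                
    ░░    │                
     ░    │Score:          
          │0               
          │                
          │                
          │                
          │                
          │                
          │                
          │                
          │                
          │                
          │                
          │                
          │                
          │                
          │                
          │                
          │                
          │                
          │                


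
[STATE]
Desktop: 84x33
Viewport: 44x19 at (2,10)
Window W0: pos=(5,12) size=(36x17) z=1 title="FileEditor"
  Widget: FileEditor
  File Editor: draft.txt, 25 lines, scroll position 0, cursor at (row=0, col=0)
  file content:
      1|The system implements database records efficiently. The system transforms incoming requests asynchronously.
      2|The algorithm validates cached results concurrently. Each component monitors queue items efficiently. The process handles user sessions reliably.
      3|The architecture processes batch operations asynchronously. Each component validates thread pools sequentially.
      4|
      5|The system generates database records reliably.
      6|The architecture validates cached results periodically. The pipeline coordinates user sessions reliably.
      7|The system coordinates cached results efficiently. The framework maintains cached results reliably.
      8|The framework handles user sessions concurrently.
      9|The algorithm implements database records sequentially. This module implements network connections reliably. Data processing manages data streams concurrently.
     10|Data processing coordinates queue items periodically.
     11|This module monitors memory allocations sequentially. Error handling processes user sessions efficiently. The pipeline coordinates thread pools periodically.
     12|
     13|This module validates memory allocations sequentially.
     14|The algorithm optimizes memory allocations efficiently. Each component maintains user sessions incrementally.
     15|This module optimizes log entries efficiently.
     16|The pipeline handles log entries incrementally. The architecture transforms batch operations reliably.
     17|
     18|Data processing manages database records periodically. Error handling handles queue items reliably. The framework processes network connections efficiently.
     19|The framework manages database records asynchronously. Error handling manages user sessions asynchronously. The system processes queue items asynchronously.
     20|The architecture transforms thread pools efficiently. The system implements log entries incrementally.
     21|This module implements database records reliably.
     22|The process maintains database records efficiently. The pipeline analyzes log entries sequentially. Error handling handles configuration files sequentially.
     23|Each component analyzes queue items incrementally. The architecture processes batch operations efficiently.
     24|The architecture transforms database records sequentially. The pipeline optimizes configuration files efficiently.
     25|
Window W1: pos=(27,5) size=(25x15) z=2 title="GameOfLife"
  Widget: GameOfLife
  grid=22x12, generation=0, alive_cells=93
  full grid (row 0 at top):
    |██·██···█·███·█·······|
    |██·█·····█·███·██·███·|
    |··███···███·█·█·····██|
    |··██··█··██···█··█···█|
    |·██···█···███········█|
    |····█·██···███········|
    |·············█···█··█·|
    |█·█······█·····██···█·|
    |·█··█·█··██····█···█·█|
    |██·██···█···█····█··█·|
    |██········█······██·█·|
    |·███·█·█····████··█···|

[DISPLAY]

                         ┃··███···███·█·█···
                         ┃··██··█··██···█··█
   ┏━━━━━━━━━━━━━━━━━━━━━┃·██···█···███·····
   ┃ FileEditor          ┃····█·██···███····
   ┠─────────────────────┃·············█···█
   ┃█he system implements┃█·█······█·····██·
   ┃The algorithm validat┃·█··█·█··██····█··
   ┃The architecture proc┃██·██···█···█····█
   ┃                     ┃██········█······█
   ┃The system generates ┗━━━━━━━━━━━━━━━━━━
   ┃The architecture validates cached░┃     
   ┃The system coordinates cached res░┃     
   ┃The framework handles user sessio░┃     
   ┃The algorithm implements database░┃     
   ┃Data processing coordinates queue░┃     
   ┃This module monitors memory alloc░┃     
   ┃                                 ░┃     
   ┃This module validates memory allo▼┃     
   ┗━━━━━━━━━━━━━━━━━━━━━━━━━━━━━━━━━━┛     


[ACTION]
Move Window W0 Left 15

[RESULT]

                         ┃··███···███·█·█···
                         ┃··██··█··██···█··█
━━━━━━━━━━━━━━━━━━━━━━━━━┃·██···█···███·····
FileEditor               ┃····█·██···███····
─────────────────────────┃·············█···█
he system implements data┃█·█······█·····██·
he algorithm validates ca┃·█··█·█··██····█··
he architecture processes┃██·██···█···█····█
                         ┃██········█······█
he system generates datab┗━━━━━━━━━━━━━━━━━━
he architecture validates cached░┃          
he system coordinates cached res░┃          
he framework handles user sessio░┃          
he algorithm implements database░┃          
ata processing coordinates queue░┃          
his module monitors memory alloc░┃          
                                ░┃          
his module validates memory allo▼┃          
━━━━━━━━━━━━━━━━━━━━━━━━━━━━━━━━━┛          


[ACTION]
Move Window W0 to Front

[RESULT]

                         ┃··███···███·█·█···
                         ┃··██··█··██···█··█
━━━━━━━━━━━━━━━━━━━━━━━━━━━━━━━━━┓··███·····
FileEditor                       ┃···███····
─────────────────────────────────┨·····█···█
he system implements database re▲┃·█·····██·
he algorithm validates cached re█┃·██····█··
he architecture processes batch ░┃█···█····█
                                ░┃··█······█
he system generates database rec░┃━━━━━━━━━━
he architecture validates cached░┃          
he system coordinates cached res░┃          
he framework handles user sessio░┃          
he algorithm implements database░┃          
ata processing coordinates queue░┃          
his module monitors memory alloc░┃          
                                ░┃          
his module validates memory allo▼┃          
━━━━━━━━━━━━━━━━━━━━━━━━━━━━━━━━━┛          


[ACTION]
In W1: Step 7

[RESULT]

                         ┃···········█···█··
                         ┃···█·█·······██···
━━━━━━━━━━━━━━━━━━━━━━━━━━━━━━━━━┓·····███··
FileEditor                       ┃····█·█·██
─────────────────────────────────┨······█·██
he system implements database re▲┃······█···
he algorithm validates cached re█┃·█····██·█
he architecture processes batch ░┃·█··██····
                                ░┃·█··██·██·
he system generates database rec░┃━━━━━━━━━━
he architecture validates cached░┃          
he system coordinates cached res░┃          
he framework handles user sessio░┃          
he algorithm implements database░┃          
ata processing coordinates queue░┃          
his module monitors memory alloc░┃          
                                ░┃          
his module validates memory allo▼┃          
━━━━━━━━━━━━━━━━━━━━━━━━━━━━━━━━━┛          


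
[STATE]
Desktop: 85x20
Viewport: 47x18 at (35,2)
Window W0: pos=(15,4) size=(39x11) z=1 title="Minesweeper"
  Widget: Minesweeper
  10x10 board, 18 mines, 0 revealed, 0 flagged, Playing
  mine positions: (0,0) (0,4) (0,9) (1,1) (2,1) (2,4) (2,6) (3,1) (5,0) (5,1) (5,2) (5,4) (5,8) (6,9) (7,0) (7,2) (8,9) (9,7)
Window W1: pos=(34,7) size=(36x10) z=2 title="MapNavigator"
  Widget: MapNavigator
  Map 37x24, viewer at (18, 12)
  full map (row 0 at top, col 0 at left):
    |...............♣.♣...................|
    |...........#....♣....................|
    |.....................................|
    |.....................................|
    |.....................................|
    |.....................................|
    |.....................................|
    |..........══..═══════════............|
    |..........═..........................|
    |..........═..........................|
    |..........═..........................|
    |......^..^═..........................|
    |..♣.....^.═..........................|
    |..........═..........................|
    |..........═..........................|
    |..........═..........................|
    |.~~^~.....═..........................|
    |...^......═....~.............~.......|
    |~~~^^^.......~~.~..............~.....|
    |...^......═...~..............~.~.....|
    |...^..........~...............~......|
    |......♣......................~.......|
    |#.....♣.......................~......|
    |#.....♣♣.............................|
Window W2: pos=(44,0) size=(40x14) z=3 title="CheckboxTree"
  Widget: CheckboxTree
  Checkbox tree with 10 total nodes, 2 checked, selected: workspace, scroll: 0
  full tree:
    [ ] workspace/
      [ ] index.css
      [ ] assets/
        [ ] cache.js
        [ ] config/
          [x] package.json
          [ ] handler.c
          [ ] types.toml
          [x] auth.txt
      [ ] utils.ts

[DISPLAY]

         ┠─────────────────────────────────────
         ┃>[-] workspace/                      
━━━━━━━━━┃   [ ] index.css                     
         ┃   [-] assets/                       
─────────┃     [ ] cache.js                    
━━━━━━━━━┃     [-] config/                     
 MapNavig┃       [x] package.json              
─────────┃       [ ] handler.c                 
.........┃       [ ] types.toml                
.........┃       [x] auth.txt                  
.....^..^┃   [ ] utils.ts                      
.♣.....^.┗━━━━━━━━━━━━━━━━━━━━━━━━━━━━━━━━━━━━━
.........═........................┃            
.........═........................┃            
━━━━━━━━━━━━━━━━━━━━━━━━━━━━━━━━━━┛            
                                               
                                               
                                               


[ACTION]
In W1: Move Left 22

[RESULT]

         ┠─────────────────────────────────────
         ┃>[-] workspace/                      
━━━━━━━━━┃   [ ] index.css                     
         ┃   [-] assets/                       
─────────┃     [ ] cache.js                    
━━━━━━━━━┃     [-] config/                     
 MapNavig┃       [x] package.json              
─────────┃       [ ] handler.c                 
         ┃       [ ] types.toml                
         ┃       [x] auth.txt                  
         ┃   [ ] utils.ts                      
         ┗━━━━━━━━━━━━━━━━━━━━━━━━━━━━━━━━━━━━━
                 ..........═......┃            
                 ..........═......┃            
━━━━━━━━━━━━━━━━━━━━━━━━━━━━━━━━━━┛            
                                               
                                               
                                               


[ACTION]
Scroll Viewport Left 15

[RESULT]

                        ┠──────────────────────
                        ┃>[-] workspace/       
━━━━━━━━━━━━━━━━━━━━━━━━┃   [ ] index.css      
esweeper                ┃   [-] assets/        
────────────────────────┃     [ ] cache.js     
■■■■■■        ┏━━━━━━━━━┃     [-] config/      
■■■■■■        ┃ MapNavig┃       [x] package.jso
■■■■■■        ┠─────────┃       [ ] handler.c  
■■■■■■        ┃         ┃       [ ] types.toml 
■■■■■■        ┃         ┃       [x] auth.txt   
■■■■■■        ┃         ┃   [ ] utils.ts       
■■■■■■        ┃         ┗━━━━━━━━━━━━━━━━━━━━━━
━━━━━━━━━━━━━━┃                 ..........═....
              ┃                 ..........═....
              ┗━━━━━━━━━━━━━━━━━━━━━━━━━━━━━━━━
                                               
                                               
                                               


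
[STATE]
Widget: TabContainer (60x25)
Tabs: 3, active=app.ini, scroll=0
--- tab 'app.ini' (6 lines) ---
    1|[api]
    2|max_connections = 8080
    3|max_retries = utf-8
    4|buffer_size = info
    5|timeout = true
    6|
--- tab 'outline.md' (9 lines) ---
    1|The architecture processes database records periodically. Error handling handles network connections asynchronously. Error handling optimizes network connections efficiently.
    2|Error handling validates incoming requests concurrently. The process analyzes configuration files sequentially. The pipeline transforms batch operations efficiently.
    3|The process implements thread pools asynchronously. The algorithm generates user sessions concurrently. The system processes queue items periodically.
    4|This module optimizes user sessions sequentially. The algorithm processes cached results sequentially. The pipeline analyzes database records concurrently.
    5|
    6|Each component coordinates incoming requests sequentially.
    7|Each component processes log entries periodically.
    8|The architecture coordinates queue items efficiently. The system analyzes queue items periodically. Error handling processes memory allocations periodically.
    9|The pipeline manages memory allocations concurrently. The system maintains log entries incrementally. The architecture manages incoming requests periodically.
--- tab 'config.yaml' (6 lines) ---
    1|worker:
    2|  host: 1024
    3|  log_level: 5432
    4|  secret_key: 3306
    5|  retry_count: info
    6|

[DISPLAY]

[app.ini]│ outline.md │ config.yaml                         
────────────────────────────────────────────────────────────
[api]                                                       
max_connections = 8080                                      
max_retries = utf-8                                         
buffer_size = info                                          
timeout = true                                              
                                                            
                                                            
                                                            
                                                            
                                                            
                                                            
                                                            
                                                            
                                                            
                                                            
                                                            
                                                            
                                                            
                                                            
                                                            
                                                            
                                                            
                                                            


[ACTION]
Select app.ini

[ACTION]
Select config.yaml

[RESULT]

 app.ini │ outline.md │[config.yaml]                        
────────────────────────────────────────────────────────────
worker:                                                     
  host: 1024                                                
  log_level: 5432                                           
  secret_key: 3306                                          
  retry_count: info                                         
                                                            
                                                            
                                                            
                                                            
                                                            
                                                            
                                                            
                                                            
                                                            
                                                            
                                                            
                                                            
                                                            
                                                            
                                                            
                                                            
                                                            
                                                            


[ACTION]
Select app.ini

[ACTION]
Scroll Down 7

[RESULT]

[app.ini]│ outline.md │ config.yaml                         
────────────────────────────────────────────────────────────
                                                            
                                                            
                                                            
                                                            
                                                            
                                                            
                                                            
                                                            
                                                            
                                                            
                                                            
                                                            
                                                            
                                                            
                                                            
                                                            
                                                            
                                                            
                                                            
                                                            
                                                            
                                                            
                                                            


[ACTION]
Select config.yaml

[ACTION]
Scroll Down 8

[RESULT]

 app.ini │ outline.md │[config.yaml]                        
────────────────────────────────────────────────────────────
                                                            
                                                            
                                                            
                                                            
                                                            
                                                            
                                                            
                                                            
                                                            
                                                            
                                                            
                                                            
                                                            
                                                            
                                                            
                                                            
                                                            
                                                            
                                                            
                                                            
                                                            
                                                            
                                                            


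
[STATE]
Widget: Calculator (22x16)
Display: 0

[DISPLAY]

                     0
┌───┬───┬───┬───┐     
│ 7 │ 8 │ 9 │ ÷ │     
├───┼───┼───┼───┤     
│ 4 │ 5 │ 6 │ × │     
├───┼───┼───┼───┤     
│ 1 │ 2 │ 3 │ - │     
├───┼───┼───┼───┤     
│ 0 │ . │ = │ + │     
├───┼───┼───┼───┤     
│ C │ MC│ MR│ M+│     
└───┴───┴───┴───┘     
                      
                      
                      
                      


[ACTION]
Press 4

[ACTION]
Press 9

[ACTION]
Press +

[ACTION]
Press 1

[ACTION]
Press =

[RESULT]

                    50
┌───┬───┬───┬───┐     
│ 7 │ 8 │ 9 │ ÷ │     
├───┼───┼───┼───┤     
│ 4 │ 5 │ 6 │ × │     
├───┼───┼───┼───┤     
│ 1 │ 2 │ 3 │ - │     
├───┼───┼───┼───┤     
│ 0 │ . │ = │ + │     
├───┼───┼───┼───┤     
│ C │ MC│ MR│ M+│     
└───┴───┴───┴───┘     
                      
                      
                      
                      
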